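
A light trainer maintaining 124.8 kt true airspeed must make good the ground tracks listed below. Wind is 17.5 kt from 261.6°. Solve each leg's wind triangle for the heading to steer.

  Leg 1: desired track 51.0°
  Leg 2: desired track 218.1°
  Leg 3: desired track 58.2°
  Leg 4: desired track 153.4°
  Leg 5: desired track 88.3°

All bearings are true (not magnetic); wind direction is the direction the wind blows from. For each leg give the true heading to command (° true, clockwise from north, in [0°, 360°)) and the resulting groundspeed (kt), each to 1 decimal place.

Leg 1: heading=46.9°, groundspeed=139.5 kt
Leg 2: heading=223.6°, groundspeed=111.5 kt
Leg 3: heading=55.0°, groundspeed=140.7 kt
Leg 4: heading=161.1°, groundspeed=129.2 kt
Leg 5: heading=89.2°, groundspeed=142.2 kt

Leg 1: desired track 51.0°; wind correction -4.1° → command heading 46.9°, groundspeed 139.5 kt
Leg 2: desired track 218.1°; wind correction +5.5° → command heading 223.6°, groundspeed 111.5 kt
Leg 3: desired track 58.2°; wind correction -3.2° → command heading 55.0°, groundspeed 140.7 kt
Leg 4: desired track 153.4°; wind correction +7.7° → command heading 161.1°, groundspeed 129.2 kt
Leg 5: desired track 88.3°; wind correction +0.9° → command heading 89.2°, groundspeed 142.2 kt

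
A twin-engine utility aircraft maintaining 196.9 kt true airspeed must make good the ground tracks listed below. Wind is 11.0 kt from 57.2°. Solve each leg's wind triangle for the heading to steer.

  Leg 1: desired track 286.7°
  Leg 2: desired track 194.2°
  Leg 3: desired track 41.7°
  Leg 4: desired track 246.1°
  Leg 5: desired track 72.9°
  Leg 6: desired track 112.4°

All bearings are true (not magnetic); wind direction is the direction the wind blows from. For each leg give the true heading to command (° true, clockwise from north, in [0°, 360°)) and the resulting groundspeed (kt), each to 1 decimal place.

Leg 1: desired track 286.7°; wind correction +2.4° → command heading 289.1°, groundspeed 203.9 kt
Leg 2: desired track 194.2°; wind correction -2.2° → command heading 192.0°, groundspeed 204.8 kt
Leg 3: desired track 41.7°; wind correction +0.9° → command heading 42.6°, groundspeed 186.3 kt
Leg 4: desired track 246.1°; wind correction +0.5° → command heading 246.6°, groundspeed 207.8 kt
Leg 5: desired track 72.9°; wind correction -0.9° → command heading 72.0°, groundspeed 186.3 kt
Leg 6: desired track 112.4°; wind correction -2.6° → command heading 109.8°, groundspeed 190.4 kt

Leg 1: heading=289.1°, groundspeed=203.9 kt
Leg 2: heading=192.0°, groundspeed=204.8 kt
Leg 3: heading=42.6°, groundspeed=186.3 kt
Leg 4: heading=246.6°, groundspeed=207.8 kt
Leg 5: heading=72.0°, groundspeed=186.3 kt
Leg 6: heading=109.8°, groundspeed=190.4 kt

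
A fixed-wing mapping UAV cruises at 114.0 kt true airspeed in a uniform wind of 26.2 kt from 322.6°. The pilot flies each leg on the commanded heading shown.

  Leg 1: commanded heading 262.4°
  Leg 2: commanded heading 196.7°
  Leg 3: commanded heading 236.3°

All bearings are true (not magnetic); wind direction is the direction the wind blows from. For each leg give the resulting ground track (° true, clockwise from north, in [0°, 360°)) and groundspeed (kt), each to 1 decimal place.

Leg 1: heading 262.4°; drift -12.7° → track 249.7°, groundspeed 103.5 kt
Leg 2: heading 196.7°; drift -9.3° → track 187.4°, groundspeed 131.1 kt
Leg 3: heading 236.3°; drift -13.1° → track 223.2°, groundspeed 115.3 kt

Leg 1: track=249.7°, groundspeed=103.5 kt
Leg 2: track=187.4°, groundspeed=131.1 kt
Leg 3: track=223.2°, groundspeed=115.3 kt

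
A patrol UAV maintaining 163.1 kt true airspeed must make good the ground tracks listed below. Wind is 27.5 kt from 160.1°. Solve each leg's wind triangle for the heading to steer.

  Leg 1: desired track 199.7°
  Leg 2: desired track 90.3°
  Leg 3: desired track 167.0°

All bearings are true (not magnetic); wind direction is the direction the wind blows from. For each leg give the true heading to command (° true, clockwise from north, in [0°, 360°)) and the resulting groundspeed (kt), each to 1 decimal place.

Leg 1: desired track 199.7°; wind correction -6.2° → command heading 193.5°, groundspeed 141.0 kt
Leg 2: desired track 90.3°; wind correction +9.1° → command heading 99.4°, groundspeed 151.5 kt
Leg 3: desired track 167.0°; wind correction -1.2° → command heading 165.8°, groundspeed 135.8 kt

Leg 1: heading=193.5°, groundspeed=141.0 kt
Leg 2: heading=99.4°, groundspeed=151.5 kt
Leg 3: heading=165.8°, groundspeed=135.8 kt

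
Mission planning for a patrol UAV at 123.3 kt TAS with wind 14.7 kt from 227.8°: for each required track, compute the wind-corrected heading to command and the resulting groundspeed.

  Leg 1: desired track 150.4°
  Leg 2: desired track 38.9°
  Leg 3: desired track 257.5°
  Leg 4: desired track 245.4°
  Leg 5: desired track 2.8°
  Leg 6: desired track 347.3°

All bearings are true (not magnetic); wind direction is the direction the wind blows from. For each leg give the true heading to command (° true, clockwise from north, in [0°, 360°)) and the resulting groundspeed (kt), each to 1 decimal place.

Leg 1: heading=157.1°, groundspeed=119.3 kt
Leg 2: heading=37.8°, groundspeed=137.8 kt
Leg 3: heading=254.1°, groundspeed=110.3 kt
Leg 4: heading=243.3°, groundspeed=109.2 kt
Leg 5: heading=358.0°, groundspeed=133.3 kt
Leg 6: heading=341.3°, groundspeed=129.9 kt

Leg 1: desired track 150.4°; wind correction +6.7° → command heading 157.1°, groundspeed 119.3 kt
Leg 2: desired track 38.9°; wind correction -1.1° → command heading 37.8°, groundspeed 137.8 kt
Leg 3: desired track 257.5°; wind correction -3.4° → command heading 254.1°, groundspeed 110.3 kt
Leg 4: desired track 245.4°; wind correction -2.1° → command heading 243.3°, groundspeed 109.2 kt
Leg 5: desired track 2.8°; wind correction -4.8° → command heading 358.0°, groundspeed 133.3 kt
Leg 6: desired track 347.3°; wind correction -6.0° → command heading 341.3°, groundspeed 129.9 kt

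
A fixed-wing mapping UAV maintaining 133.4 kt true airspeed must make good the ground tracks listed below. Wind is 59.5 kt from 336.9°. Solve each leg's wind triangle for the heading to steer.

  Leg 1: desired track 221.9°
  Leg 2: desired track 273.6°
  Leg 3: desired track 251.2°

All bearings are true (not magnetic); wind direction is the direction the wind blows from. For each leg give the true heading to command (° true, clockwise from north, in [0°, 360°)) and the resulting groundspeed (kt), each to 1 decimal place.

Leg 1: heading=245.7°, groundspeed=147.2 kt
Leg 2: heading=297.1°, groundspeed=95.6 kt
Leg 3: heading=277.6°, groundspeed=115.0 kt

Leg 1: desired track 221.9°; wind correction +23.8° → command heading 245.7°, groundspeed 147.2 kt
Leg 2: desired track 273.6°; wind correction +23.5° → command heading 297.1°, groundspeed 95.6 kt
Leg 3: desired track 251.2°; wind correction +26.4° → command heading 277.6°, groundspeed 115.0 kt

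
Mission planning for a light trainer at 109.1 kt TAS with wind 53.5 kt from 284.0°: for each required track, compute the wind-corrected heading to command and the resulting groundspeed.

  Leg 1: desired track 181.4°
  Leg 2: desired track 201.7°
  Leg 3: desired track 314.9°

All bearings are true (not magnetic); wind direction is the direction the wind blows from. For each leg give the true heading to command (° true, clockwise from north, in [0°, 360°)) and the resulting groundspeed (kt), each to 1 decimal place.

Leg 1: heading=210.0°, groundspeed=107.5 kt
Leg 2: heading=230.8°, groundspeed=88.2 kt
Leg 3: heading=300.3°, groundspeed=59.7 kt

Leg 1: desired track 181.4°; wind correction +28.6° → command heading 210.0°, groundspeed 107.5 kt
Leg 2: desired track 201.7°; wind correction +29.1° → command heading 230.8°, groundspeed 88.2 kt
Leg 3: desired track 314.9°; wind correction -14.6° → command heading 300.3°, groundspeed 59.7 kt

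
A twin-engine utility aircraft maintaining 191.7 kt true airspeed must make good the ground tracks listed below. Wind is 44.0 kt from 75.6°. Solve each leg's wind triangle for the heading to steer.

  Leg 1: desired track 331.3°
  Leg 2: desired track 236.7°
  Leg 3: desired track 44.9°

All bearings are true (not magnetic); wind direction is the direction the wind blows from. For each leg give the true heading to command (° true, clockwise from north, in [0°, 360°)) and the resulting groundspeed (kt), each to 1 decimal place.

Leg 1: heading=344.2°, groundspeed=197.8 kt
Leg 2: heading=232.4°, groundspeed=232.8 kt
Leg 3: heading=51.6°, groundspeed=152.5 kt

Leg 1: desired track 331.3°; wind correction +12.9° → command heading 344.2°, groundspeed 197.8 kt
Leg 2: desired track 236.7°; wind correction -4.3° → command heading 232.4°, groundspeed 232.8 kt
Leg 3: desired track 44.9°; wind correction +6.7° → command heading 51.6°, groundspeed 152.5 kt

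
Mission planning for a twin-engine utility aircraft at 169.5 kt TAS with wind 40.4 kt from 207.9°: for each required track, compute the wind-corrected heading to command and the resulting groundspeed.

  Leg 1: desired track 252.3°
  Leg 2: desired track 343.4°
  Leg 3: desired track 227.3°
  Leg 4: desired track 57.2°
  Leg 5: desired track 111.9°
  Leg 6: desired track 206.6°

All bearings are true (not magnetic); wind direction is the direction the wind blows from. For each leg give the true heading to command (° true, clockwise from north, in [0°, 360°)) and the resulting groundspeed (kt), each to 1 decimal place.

Leg 1: desired track 252.3°; wind correction -9.6° → command heading 242.7°, groundspeed 138.3 kt
Leg 2: desired track 343.4°; wind correction -9.6° → command heading 333.8°, groundspeed 195.9 kt
Leg 3: desired track 227.3°; wind correction -4.5° → command heading 222.8°, groundspeed 130.9 kt
Leg 4: desired track 57.2°; wind correction +6.7° → command heading 63.9°, groundspeed 203.6 kt
Leg 5: desired track 111.9°; wind correction +13.7° → command heading 125.6°, groundspeed 168.9 kt
Leg 6: desired track 206.6°; wind correction +0.3° → command heading 206.9°, groundspeed 129.1 kt

Leg 1: heading=242.7°, groundspeed=138.3 kt
Leg 2: heading=333.8°, groundspeed=195.9 kt
Leg 3: heading=222.8°, groundspeed=130.9 kt
Leg 4: heading=63.9°, groundspeed=203.6 kt
Leg 5: heading=125.6°, groundspeed=168.9 kt
Leg 6: heading=206.9°, groundspeed=129.1 kt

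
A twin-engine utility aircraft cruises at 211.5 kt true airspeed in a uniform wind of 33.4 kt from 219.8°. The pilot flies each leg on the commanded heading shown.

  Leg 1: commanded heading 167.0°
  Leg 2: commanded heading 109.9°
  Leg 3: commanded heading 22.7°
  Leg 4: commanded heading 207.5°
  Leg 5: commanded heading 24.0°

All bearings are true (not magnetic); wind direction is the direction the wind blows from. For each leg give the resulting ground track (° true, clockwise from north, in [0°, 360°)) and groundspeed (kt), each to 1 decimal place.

Leg 1: heading 167.0°; drift -7.9° → track 159.1°, groundspeed 193.1 kt
Leg 2: heading 109.9°; drift -8.0° → track 101.9°, groundspeed 225.1 kt
Leg 3: heading 22.7°; drift +2.3° → track 25.0°, groundspeed 243.6 kt
Leg 4: heading 207.5°; drift -2.3° → track 205.2°, groundspeed 179.0 kt
Leg 5: heading 24.0°; drift +2.1° → track 26.1°, groundspeed 243.8 kt

Leg 1: track=159.1°, groundspeed=193.1 kt
Leg 2: track=101.9°, groundspeed=225.1 kt
Leg 3: track=25.0°, groundspeed=243.6 kt
Leg 4: track=205.2°, groundspeed=179.0 kt
Leg 5: track=26.1°, groundspeed=243.8 kt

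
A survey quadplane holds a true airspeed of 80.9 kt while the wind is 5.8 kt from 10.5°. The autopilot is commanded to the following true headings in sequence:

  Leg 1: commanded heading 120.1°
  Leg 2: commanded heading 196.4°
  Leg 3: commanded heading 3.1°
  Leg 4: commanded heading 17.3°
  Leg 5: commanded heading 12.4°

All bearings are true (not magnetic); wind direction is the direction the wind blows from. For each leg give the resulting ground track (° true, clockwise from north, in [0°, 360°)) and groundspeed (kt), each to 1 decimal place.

Leg 1: heading 120.1°; drift +3.8° → track 123.9°, groundspeed 83.0 kt
Leg 2: heading 196.4°; drift -0.4° → track 196.0°, groundspeed 86.7 kt
Leg 3: heading 3.1°; drift -0.6° → track 2.5°, groundspeed 75.2 kt
Leg 4: heading 17.3°; drift +0.5° → track 17.8°, groundspeed 75.1 kt
Leg 5: heading 12.4°; drift +0.1° → track 12.5°, groundspeed 75.1 kt

Leg 1: track=123.9°, groundspeed=83.0 kt
Leg 2: track=196.0°, groundspeed=86.7 kt
Leg 3: track=2.5°, groundspeed=75.2 kt
Leg 4: track=17.8°, groundspeed=75.1 kt
Leg 5: track=12.5°, groundspeed=75.1 kt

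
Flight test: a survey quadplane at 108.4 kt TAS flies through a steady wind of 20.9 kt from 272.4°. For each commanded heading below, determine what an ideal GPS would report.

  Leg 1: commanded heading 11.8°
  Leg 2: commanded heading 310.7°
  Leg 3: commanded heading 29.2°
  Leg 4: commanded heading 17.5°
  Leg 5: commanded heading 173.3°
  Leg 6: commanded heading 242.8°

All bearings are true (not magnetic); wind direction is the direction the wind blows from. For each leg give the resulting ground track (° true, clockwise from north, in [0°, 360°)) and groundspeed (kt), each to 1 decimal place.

Leg 1: track=22.2°, groundspeed=113.7 kt
Leg 2: track=318.7°, groundspeed=92.9 kt
Leg 3: track=38.2°, groundspeed=119.3 kt
Leg 4: track=27.6°, groundspeed=115.6 kt
Leg 5: track=162.8°, groundspeed=113.6 kt
Leg 6: track=236.3°, groundspeed=90.8 kt

Leg 1: heading 11.8°; drift +10.4° → track 22.2°, groundspeed 113.7 kt
Leg 2: heading 310.7°; drift +8.0° → track 318.7°, groundspeed 92.9 kt
Leg 3: heading 29.2°; drift +9.0° → track 38.2°, groundspeed 119.3 kt
Leg 4: heading 17.5°; drift +10.1° → track 27.6°, groundspeed 115.6 kt
Leg 5: heading 173.3°; drift -10.5° → track 162.8°, groundspeed 113.6 kt
Leg 6: heading 242.8°; drift -6.5° → track 236.3°, groundspeed 90.8 kt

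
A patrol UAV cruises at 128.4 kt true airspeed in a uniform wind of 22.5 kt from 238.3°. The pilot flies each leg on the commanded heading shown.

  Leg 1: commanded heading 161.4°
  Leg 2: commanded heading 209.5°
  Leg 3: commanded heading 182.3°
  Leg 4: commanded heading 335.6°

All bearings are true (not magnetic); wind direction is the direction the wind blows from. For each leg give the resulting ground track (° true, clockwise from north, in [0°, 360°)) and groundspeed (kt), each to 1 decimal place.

Leg 1: heading 161.4°; drift -10.1° → track 151.3°, groundspeed 125.2 kt
Leg 2: heading 209.5°; drift -5.7° → track 203.8°, groundspeed 109.2 kt
Leg 3: heading 182.3°; drift -9.1° → track 173.2°, groundspeed 117.3 kt
Leg 4: heading 335.6°; drift +9.6° → track 345.2°, groundspeed 133.1 kt

Leg 1: track=151.3°, groundspeed=125.2 kt
Leg 2: track=203.8°, groundspeed=109.2 kt
Leg 3: track=173.2°, groundspeed=117.3 kt
Leg 4: track=345.2°, groundspeed=133.1 kt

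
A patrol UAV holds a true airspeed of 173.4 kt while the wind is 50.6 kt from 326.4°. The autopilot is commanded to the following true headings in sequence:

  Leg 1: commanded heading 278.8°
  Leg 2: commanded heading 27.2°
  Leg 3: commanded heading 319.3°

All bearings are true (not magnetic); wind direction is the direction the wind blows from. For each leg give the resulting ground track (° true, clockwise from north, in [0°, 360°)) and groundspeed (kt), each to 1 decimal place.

Leg 1: heading 278.8°; drift -15.0° → track 263.8°, groundspeed 144.2 kt
Leg 2: heading 27.2°; drift +16.5° → track 43.7°, groundspeed 155.1 kt
Leg 3: heading 319.3°; drift -2.9° → track 316.4°, groundspeed 123.3 kt

Leg 1: track=263.8°, groundspeed=144.2 kt
Leg 2: track=43.7°, groundspeed=155.1 kt
Leg 3: track=316.4°, groundspeed=123.3 kt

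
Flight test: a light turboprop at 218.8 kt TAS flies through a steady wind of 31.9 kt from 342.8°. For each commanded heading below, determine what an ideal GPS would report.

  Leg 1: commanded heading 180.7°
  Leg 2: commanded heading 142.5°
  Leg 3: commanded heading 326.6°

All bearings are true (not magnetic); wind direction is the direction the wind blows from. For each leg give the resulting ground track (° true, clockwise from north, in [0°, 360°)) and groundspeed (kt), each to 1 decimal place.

Leg 1: track=178.4°, groundspeed=249.3 kt
Leg 2: track=145.0°, groundspeed=249.0 kt
Leg 3: track=323.9°, groundspeed=188.4 kt

Leg 1: heading 180.7°; drift -2.3° → track 178.4°, groundspeed 249.3 kt
Leg 2: heading 142.5°; drift +2.5° → track 145.0°, groundspeed 249.0 kt
Leg 3: heading 326.6°; drift -2.7° → track 323.9°, groundspeed 188.4 kt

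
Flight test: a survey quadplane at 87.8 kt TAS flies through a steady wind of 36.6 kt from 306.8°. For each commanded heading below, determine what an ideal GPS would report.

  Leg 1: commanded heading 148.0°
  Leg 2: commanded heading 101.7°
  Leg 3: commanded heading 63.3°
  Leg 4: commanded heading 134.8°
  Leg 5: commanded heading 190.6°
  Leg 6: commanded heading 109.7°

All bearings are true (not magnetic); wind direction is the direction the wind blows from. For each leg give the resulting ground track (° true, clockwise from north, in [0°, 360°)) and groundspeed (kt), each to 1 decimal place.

Leg 1: heading 148.0°; drift -6.2° → track 141.8°, groundspeed 122.6 kt
Leg 2: heading 101.7°; drift +7.3° → track 109.0°, groundspeed 121.9 kt
Leg 3: heading 63.3°; drift +17.5° → track 80.8°, groundspeed 109.2 kt
Leg 4: heading 134.8°; drift -2.4° → track 132.4°, groundspeed 124.1 kt
Leg 5: heading 190.6°; drift -17.5° → track 173.1°, groundspeed 109.0 kt
Leg 6: heading 109.7°; drift +5.0° → track 114.7°, groundspeed 123.3 kt

Leg 1: track=141.8°, groundspeed=122.6 kt
Leg 2: track=109.0°, groundspeed=121.9 kt
Leg 3: track=80.8°, groundspeed=109.2 kt
Leg 4: track=132.4°, groundspeed=124.1 kt
Leg 5: track=173.1°, groundspeed=109.0 kt
Leg 6: track=114.7°, groundspeed=123.3 kt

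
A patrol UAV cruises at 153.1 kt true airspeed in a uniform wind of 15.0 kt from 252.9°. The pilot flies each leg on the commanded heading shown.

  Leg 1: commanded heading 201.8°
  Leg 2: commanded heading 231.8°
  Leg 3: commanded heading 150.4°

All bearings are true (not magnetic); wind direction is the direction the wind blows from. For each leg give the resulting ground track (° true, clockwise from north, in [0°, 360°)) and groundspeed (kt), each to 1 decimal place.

Leg 1: track=197.2°, groundspeed=144.2 kt
Leg 2: track=229.6°, groundspeed=139.2 kt
Leg 3: track=145.0°, groundspeed=157.0 kt

Leg 1: heading 201.8°; drift -4.6° → track 197.2°, groundspeed 144.2 kt
Leg 2: heading 231.8°; drift -2.2° → track 229.6°, groundspeed 139.2 kt
Leg 3: heading 150.4°; drift -5.4° → track 145.0°, groundspeed 157.0 kt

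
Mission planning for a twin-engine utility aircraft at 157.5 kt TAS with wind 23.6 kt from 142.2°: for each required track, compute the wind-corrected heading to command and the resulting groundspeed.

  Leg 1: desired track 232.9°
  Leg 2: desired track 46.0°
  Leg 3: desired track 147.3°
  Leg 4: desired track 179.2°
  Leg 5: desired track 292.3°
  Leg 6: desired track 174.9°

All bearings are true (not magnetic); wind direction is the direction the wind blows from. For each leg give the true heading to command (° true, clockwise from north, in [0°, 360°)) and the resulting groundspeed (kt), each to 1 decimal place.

Leg 1: desired track 232.9°; wind correction -8.6° → command heading 224.3°, groundspeed 156.0 kt
Leg 2: desired track 46.0°; wind correction +8.6° → command heading 54.6°, groundspeed 158.3 kt
Leg 3: desired track 147.3°; wind correction -0.8° → command heading 146.5°, groundspeed 134.0 kt
Leg 4: desired track 179.2°; wind correction -5.2° → command heading 174.0°, groundspeed 138.0 kt
Leg 5: desired track 292.3°; wind correction -4.3° → command heading 288.0°, groundspeed 177.5 kt
Leg 6: desired track 174.9°; wind correction -4.6° → command heading 170.3°, groundspeed 137.1 kt

Leg 1: heading=224.3°, groundspeed=156.0 kt
Leg 2: heading=54.6°, groundspeed=158.3 kt
Leg 3: heading=146.5°, groundspeed=134.0 kt
Leg 4: heading=174.0°, groundspeed=138.0 kt
Leg 5: heading=288.0°, groundspeed=177.5 kt
Leg 6: heading=170.3°, groundspeed=137.1 kt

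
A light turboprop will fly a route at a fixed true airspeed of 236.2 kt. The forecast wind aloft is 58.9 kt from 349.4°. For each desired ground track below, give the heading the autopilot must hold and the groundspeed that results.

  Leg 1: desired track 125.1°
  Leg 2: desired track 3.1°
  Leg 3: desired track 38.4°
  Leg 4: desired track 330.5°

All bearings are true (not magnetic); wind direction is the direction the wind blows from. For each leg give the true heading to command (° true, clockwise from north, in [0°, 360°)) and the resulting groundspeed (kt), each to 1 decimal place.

Leg 1: desired track 125.1°; wind correction -10.0° → command heading 115.1°, groundspeed 274.7 kt
Leg 2: desired track 3.1°; wind correction -3.4° → command heading 359.7°, groundspeed 178.6 kt
Leg 3: desired track 38.4°; wind correction -10.8° → command heading 27.6°, groundspeed 193.3 kt
Leg 4: desired track 330.5°; wind correction +4.6° → command heading 335.1°, groundspeed 179.7 kt

Leg 1: heading=115.1°, groundspeed=274.7 kt
Leg 2: heading=359.7°, groundspeed=178.6 kt
Leg 3: heading=27.6°, groundspeed=193.3 kt
Leg 4: heading=335.1°, groundspeed=179.7 kt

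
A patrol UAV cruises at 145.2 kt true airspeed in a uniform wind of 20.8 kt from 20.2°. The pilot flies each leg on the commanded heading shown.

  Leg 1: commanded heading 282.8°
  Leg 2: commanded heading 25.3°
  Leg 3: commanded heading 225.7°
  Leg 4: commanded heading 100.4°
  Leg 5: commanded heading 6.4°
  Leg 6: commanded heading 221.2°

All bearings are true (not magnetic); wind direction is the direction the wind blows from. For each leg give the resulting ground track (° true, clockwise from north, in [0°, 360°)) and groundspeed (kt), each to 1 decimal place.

Leg 1: track=274.9°, groundspeed=149.3 kt
Leg 2: track=26.2°, groundspeed=124.5 kt
Leg 3: track=222.6°, groundspeed=164.2 kt
Leg 4: track=108.6°, groundspeed=143.1 kt
Leg 5: track=4.1°, groundspeed=125.1 kt
Leg 6: track=218.6°, groundspeed=164.8 kt

Leg 1: heading 282.8°; drift -7.9° → track 274.9°, groundspeed 149.3 kt
Leg 2: heading 25.3°; drift +0.9° → track 26.2°, groundspeed 124.5 kt
Leg 3: heading 225.7°; drift -3.1° → track 222.6°, groundspeed 164.2 kt
Leg 4: heading 100.4°; drift +8.2° → track 108.6°, groundspeed 143.1 kt
Leg 5: heading 6.4°; drift -2.3° → track 4.1°, groundspeed 125.1 kt
Leg 6: heading 221.2°; drift -2.6° → track 218.6°, groundspeed 164.8 kt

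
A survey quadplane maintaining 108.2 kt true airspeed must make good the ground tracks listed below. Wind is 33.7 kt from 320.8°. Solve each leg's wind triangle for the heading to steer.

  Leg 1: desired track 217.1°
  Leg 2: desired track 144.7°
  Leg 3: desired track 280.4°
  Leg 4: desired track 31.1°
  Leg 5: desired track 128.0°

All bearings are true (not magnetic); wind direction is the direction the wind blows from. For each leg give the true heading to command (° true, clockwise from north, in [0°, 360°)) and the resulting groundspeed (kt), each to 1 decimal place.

Leg 1: desired track 217.1°; wind correction +17.6° → command heading 234.7°, groundspeed 111.1 kt
Leg 2: desired track 144.7°; wind correction +1.2° → command heading 145.9°, groundspeed 141.8 kt
Leg 3: desired track 280.4°; wind correction +11.6° → command heading 292.0°, groundspeed 80.3 kt
Leg 4: desired track 31.1°; wind correction -17.1° → command heading 14.0°, groundspeed 92.1 kt
Leg 5: desired track 128.0°; wind correction -4.0° → command heading 124.0°, groundspeed 140.8 kt

Leg 1: heading=234.7°, groundspeed=111.1 kt
Leg 2: heading=145.9°, groundspeed=141.8 kt
Leg 3: heading=292.0°, groundspeed=80.3 kt
Leg 4: heading=14.0°, groundspeed=92.1 kt
Leg 5: heading=124.0°, groundspeed=140.8 kt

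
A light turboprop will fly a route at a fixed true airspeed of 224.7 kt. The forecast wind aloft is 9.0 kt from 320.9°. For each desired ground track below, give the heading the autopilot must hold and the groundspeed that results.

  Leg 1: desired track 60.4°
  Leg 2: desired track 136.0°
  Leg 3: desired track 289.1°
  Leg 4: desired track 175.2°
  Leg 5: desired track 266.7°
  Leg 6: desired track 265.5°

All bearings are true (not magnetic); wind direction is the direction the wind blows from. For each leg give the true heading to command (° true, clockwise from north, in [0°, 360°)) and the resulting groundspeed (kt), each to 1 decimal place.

Leg 1: desired track 60.4°; wind correction -2.3° → command heading 58.1°, groundspeed 226.0 kt
Leg 2: desired track 136.0°; wind correction -0.2° → command heading 135.8°, groundspeed 233.7 kt
Leg 3: desired track 289.1°; wind correction +1.2° → command heading 290.3°, groundspeed 217.0 kt
Leg 4: desired track 175.2°; wind correction +1.3° → command heading 176.5°, groundspeed 232.1 kt
Leg 5: desired track 266.7°; wind correction +1.9° → command heading 268.6°, groundspeed 219.3 kt
Leg 6: desired track 265.5°; wind correction +1.9° → command heading 267.4°, groundspeed 219.5 kt

Leg 1: heading=58.1°, groundspeed=226.0 kt
Leg 2: heading=135.8°, groundspeed=233.7 kt
Leg 3: heading=290.3°, groundspeed=217.0 kt
Leg 4: heading=176.5°, groundspeed=232.1 kt
Leg 5: heading=268.6°, groundspeed=219.3 kt
Leg 6: heading=267.4°, groundspeed=219.5 kt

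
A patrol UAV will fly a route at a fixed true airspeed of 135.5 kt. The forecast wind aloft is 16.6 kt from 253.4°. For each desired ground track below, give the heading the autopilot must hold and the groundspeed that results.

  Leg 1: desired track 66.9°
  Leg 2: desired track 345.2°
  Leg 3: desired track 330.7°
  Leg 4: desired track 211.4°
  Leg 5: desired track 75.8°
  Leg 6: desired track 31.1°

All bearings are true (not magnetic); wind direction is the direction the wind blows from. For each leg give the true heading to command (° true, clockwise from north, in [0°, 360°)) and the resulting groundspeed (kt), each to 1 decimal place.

Leg 1: heading=66.1°, groundspeed=152.0 kt
Leg 2: heading=338.2°, groundspeed=135.0 kt
Leg 3: heading=323.8°, groundspeed=130.9 kt
Leg 4: heading=216.1°, groundspeed=122.7 kt
Leg 5: heading=76.1°, groundspeed=152.1 kt
Leg 6: heading=26.4°, groundspeed=147.3 kt

Leg 1: desired track 66.9°; wind correction -0.8° → command heading 66.1°, groundspeed 152.0 kt
Leg 2: desired track 345.2°; wind correction -7.0° → command heading 338.2°, groundspeed 135.0 kt
Leg 3: desired track 330.7°; wind correction -6.9° → command heading 323.8°, groundspeed 130.9 kt
Leg 4: desired track 211.4°; wind correction +4.7° → command heading 216.1°, groundspeed 122.7 kt
Leg 5: desired track 75.8°; wind correction +0.3° → command heading 76.1°, groundspeed 152.1 kt
Leg 6: desired track 31.1°; wind correction -4.7° → command heading 26.4°, groundspeed 147.3 kt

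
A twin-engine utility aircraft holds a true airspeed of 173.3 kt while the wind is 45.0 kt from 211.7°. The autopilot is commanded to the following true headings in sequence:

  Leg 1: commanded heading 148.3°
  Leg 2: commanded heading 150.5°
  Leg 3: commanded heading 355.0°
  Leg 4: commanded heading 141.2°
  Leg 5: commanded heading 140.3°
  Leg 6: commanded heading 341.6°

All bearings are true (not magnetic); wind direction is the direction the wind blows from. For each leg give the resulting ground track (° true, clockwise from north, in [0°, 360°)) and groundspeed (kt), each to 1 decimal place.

Leg 1: track=133.6°, groundspeed=158.3 kt
Leg 2: track=135.9°, groundspeed=156.7 kt
Leg 3: track=2.3°, groundspeed=211.1 kt
Leg 4: track=126.2°, groundspeed=163.9 kt
Leg 5: track=125.3°, groundspeed=164.6 kt
Leg 6: track=351.3°, groundspeed=205.1 kt

Leg 1: heading 148.3°; drift -14.7° → track 133.6°, groundspeed 158.3 kt
Leg 2: heading 150.5°; drift -14.6° → track 135.9°, groundspeed 156.7 kt
Leg 3: heading 355.0°; drift +7.3° → track 2.3°, groundspeed 211.1 kt
Leg 4: heading 141.2°; drift -15.0° → track 126.2°, groundspeed 163.9 kt
Leg 5: heading 140.3°; drift -15.0° → track 125.3°, groundspeed 164.6 kt
Leg 6: heading 341.6°; drift +9.7° → track 351.3°, groundspeed 205.1 kt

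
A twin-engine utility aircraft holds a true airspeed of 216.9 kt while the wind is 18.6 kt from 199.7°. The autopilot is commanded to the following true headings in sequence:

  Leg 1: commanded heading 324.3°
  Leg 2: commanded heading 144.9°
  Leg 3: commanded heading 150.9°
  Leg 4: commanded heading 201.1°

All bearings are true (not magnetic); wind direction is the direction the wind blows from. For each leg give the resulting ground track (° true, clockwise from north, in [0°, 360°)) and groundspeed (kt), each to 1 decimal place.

Leg 1: heading 324.3°; drift +3.9° → track 328.2°, groundspeed 228.0 kt
Leg 2: heading 144.9°; drift -4.2° → track 140.7°, groundspeed 206.7 kt
Leg 3: heading 150.9°; drift -3.9° → track 147.0°, groundspeed 205.1 kt
Leg 4: heading 201.1°; drift +0.1° → track 201.2°, groundspeed 198.3 kt

Leg 1: track=328.2°, groundspeed=228.0 kt
Leg 2: track=140.7°, groundspeed=206.7 kt
Leg 3: track=147.0°, groundspeed=205.1 kt
Leg 4: track=201.2°, groundspeed=198.3 kt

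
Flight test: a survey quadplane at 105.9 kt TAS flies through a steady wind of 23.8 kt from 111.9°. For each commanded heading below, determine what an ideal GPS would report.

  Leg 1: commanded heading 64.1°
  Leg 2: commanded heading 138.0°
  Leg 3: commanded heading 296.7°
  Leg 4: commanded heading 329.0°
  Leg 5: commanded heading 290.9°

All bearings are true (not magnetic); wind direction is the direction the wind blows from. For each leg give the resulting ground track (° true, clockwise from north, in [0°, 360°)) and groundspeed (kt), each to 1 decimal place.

Leg 1: heading 64.1°; drift -11.1° → track 53.0°, groundspeed 91.6 kt
Leg 2: heading 138.0°; drift +7.1° → track 145.1°, groundspeed 85.2 kt
Leg 3: heading 296.7°; drift -0.9° → track 295.8°, groundspeed 129.6 kt
Leg 4: heading 329.0°; drift -6.6° → track 322.4°, groundspeed 125.7 kt
Leg 5: heading 290.9°; drift +0.2° → track 291.1°, groundspeed 129.7 kt

Leg 1: track=53.0°, groundspeed=91.6 kt
Leg 2: track=145.1°, groundspeed=85.2 kt
Leg 3: track=295.8°, groundspeed=129.6 kt
Leg 4: track=322.4°, groundspeed=125.7 kt
Leg 5: track=291.1°, groundspeed=129.7 kt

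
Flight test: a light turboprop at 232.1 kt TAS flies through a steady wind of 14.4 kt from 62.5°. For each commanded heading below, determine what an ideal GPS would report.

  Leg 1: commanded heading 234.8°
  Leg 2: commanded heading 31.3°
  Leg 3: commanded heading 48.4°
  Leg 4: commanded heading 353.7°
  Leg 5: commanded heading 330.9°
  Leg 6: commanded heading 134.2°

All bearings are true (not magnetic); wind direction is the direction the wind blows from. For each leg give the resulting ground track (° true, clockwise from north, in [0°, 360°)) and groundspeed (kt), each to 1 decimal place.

Leg 1: heading 234.8°; drift +0.4° → track 235.2°, groundspeed 246.4 kt
Leg 2: heading 31.3°; drift -1.9° → track 29.4°, groundspeed 219.9 kt
Leg 3: heading 48.4°; drift -0.9° → track 47.5°, groundspeed 218.2 kt
Leg 4: heading 353.7°; drift -3.4° → track 350.3°, groundspeed 227.3 kt
Leg 5: heading 330.9°; drift -3.5° → track 327.4°, groundspeed 232.9 kt
Leg 6: heading 134.2°; drift +3.4° → track 137.6°, groundspeed 228.0 kt

Leg 1: track=235.2°, groundspeed=246.4 kt
Leg 2: track=29.4°, groundspeed=219.9 kt
Leg 3: track=47.5°, groundspeed=218.2 kt
Leg 4: track=350.3°, groundspeed=227.3 kt
Leg 5: track=327.4°, groundspeed=232.9 kt
Leg 6: track=137.6°, groundspeed=228.0 kt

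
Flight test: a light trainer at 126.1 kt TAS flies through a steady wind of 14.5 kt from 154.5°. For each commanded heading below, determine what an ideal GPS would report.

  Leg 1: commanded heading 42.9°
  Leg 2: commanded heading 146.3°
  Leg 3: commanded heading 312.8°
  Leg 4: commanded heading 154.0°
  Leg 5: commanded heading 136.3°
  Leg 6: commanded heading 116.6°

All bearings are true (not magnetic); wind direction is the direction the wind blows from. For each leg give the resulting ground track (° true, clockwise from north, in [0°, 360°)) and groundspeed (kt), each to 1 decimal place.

Leg 1: track=37.0°, groundspeed=132.1 kt
Leg 2: track=145.2°, groundspeed=111.8 kt
Leg 3: track=315.0°, groundspeed=139.7 kt
Leg 4: track=153.9°, groundspeed=111.6 kt
Leg 5: track=134.0°, groundspeed=112.4 kt
Leg 6: track=112.2°, groundspeed=115.0 kt

Leg 1: heading 42.9°; drift -5.9° → track 37.0°, groundspeed 132.1 kt
Leg 2: heading 146.3°; drift -1.1° → track 145.2°, groundspeed 111.8 kt
Leg 3: heading 312.8°; drift +2.2° → track 315.0°, groundspeed 139.7 kt
Leg 4: heading 154.0°; drift -0.1° → track 153.9°, groundspeed 111.6 kt
Leg 5: heading 136.3°; drift -2.3° → track 134.0°, groundspeed 112.4 kt
Leg 6: heading 116.6°; drift -4.4° → track 112.2°, groundspeed 115.0 kt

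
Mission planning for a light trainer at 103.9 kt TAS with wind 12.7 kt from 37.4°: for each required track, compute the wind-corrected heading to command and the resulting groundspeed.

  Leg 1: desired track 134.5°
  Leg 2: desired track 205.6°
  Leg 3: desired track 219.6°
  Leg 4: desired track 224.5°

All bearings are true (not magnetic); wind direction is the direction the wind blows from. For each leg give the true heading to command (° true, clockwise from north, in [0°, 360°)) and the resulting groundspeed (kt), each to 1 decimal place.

Leg 1: desired track 134.5°; wind correction -7.0° → command heading 127.5°, groundspeed 104.7 kt
Leg 2: desired track 205.6°; wind correction -1.4° → command heading 204.2°, groundspeed 116.3 kt
Leg 3: desired track 219.6°; wind correction +0.3° → command heading 219.9°, groundspeed 116.6 kt
Leg 4: desired track 224.5°; wind correction +0.9° → command heading 225.4°, groundspeed 116.5 kt

Leg 1: heading=127.5°, groundspeed=104.7 kt
Leg 2: heading=204.2°, groundspeed=116.3 kt
Leg 3: heading=219.9°, groundspeed=116.6 kt
Leg 4: heading=225.4°, groundspeed=116.5 kt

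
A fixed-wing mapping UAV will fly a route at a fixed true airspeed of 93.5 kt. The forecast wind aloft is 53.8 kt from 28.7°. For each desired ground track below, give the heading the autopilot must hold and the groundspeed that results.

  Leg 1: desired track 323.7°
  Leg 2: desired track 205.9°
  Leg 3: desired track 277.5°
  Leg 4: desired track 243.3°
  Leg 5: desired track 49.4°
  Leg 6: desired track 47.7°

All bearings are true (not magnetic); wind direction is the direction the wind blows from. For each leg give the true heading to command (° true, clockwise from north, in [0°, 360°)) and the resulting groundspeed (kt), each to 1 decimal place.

Leg 1: desired track 323.7°; wind correction +31.4° → command heading 355.1°, groundspeed 57.0 kt
Leg 2: desired track 205.9°; wind correction -1.6° → command heading 204.3°, groundspeed 147.2 kt
Leg 3: desired track 277.5°; wind correction +32.4° → command heading 309.9°, groundspeed 98.4 kt
Leg 4: desired track 243.3°; wind correction +19.1° → command heading 262.4°, groundspeed 132.7 kt
Leg 5: desired track 49.4°; wind correction -11.7° → command heading 37.7°, groundspeed 41.2 kt
Leg 6: desired track 47.7°; wind correction -10.8° → command heading 36.9°, groundspeed 41.0 kt

Leg 1: heading=355.1°, groundspeed=57.0 kt
Leg 2: heading=204.3°, groundspeed=147.2 kt
Leg 3: heading=309.9°, groundspeed=98.4 kt
Leg 4: heading=262.4°, groundspeed=132.7 kt
Leg 5: heading=37.7°, groundspeed=41.2 kt
Leg 6: heading=36.9°, groundspeed=41.0 kt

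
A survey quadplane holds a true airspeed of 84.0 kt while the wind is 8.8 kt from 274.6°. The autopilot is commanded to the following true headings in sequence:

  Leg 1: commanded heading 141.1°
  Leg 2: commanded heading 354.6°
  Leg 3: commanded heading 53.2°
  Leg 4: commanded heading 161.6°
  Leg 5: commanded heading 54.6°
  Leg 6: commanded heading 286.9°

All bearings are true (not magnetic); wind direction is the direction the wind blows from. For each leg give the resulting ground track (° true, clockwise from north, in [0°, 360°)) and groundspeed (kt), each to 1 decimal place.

Leg 1: track=137.0°, groundspeed=90.3 kt
Leg 2: track=0.6°, groundspeed=82.9 kt
Leg 3: track=56.9°, groundspeed=90.8 kt
Leg 4: track=156.3°, groundspeed=87.8 kt
Leg 5: track=58.2°, groundspeed=90.9 kt
Leg 6: track=288.3°, groundspeed=75.4 kt

Leg 1: heading 141.1°; drift -4.1° → track 137.0°, groundspeed 90.3 kt
Leg 2: heading 354.6°; drift +6.0° → track 0.6°, groundspeed 82.9 kt
Leg 3: heading 53.2°; drift +3.7° → track 56.9°, groundspeed 90.8 kt
Leg 4: heading 161.6°; drift -5.3° → track 156.3°, groundspeed 87.8 kt
Leg 5: heading 54.6°; drift +3.6° → track 58.2°, groundspeed 90.9 kt
Leg 6: heading 286.9°; drift +1.4° → track 288.3°, groundspeed 75.4 kt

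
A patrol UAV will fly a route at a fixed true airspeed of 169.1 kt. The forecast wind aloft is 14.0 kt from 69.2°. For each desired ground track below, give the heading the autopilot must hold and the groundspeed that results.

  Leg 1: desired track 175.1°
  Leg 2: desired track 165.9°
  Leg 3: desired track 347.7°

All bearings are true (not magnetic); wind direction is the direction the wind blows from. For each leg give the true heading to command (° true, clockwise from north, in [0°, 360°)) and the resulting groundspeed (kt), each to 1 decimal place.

Leg 1: desired track 175.1°; wind correction -4.6° → command heading 170.5°, groundspeed 172.4 kt
Leg 2: desired track 165.9°; wind correction -4.7° → command heading 161.2°, groundspeed 170.2 kt
Leg 3: desired track 347.7°; wind correction +4.7° → command heading 352.4°, groundspeed 166.5 kt

Leg 1: heading=170.5°, groundspeed=172.4 kt
Leg 2: heading=161.2°, groundspeed=170.2 kt
Leg 3: heading=352.4°, groundspeed=166.5 kt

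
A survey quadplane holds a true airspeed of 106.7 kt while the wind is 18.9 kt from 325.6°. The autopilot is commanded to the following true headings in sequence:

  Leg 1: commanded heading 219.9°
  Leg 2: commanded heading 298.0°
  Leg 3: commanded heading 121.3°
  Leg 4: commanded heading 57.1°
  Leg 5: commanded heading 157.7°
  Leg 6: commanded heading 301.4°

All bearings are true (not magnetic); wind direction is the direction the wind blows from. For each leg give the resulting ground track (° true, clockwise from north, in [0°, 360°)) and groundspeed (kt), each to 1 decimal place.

Leg 1: track=210.7°, groundspeed=113.3 kt
Leg 2: track=292.4°, groundspeed=90.4 kt
Leg 3: track=124.9°, groundspeed=124.2 kt
Leg 4: track=67.1°, groundspeed=108.8 kt
Leg 5: track=155.9°, groundspeed=125.2 kt
Leg 6: track=296.5°, groundspeed=89.8 kt

Leg 1: heading 219.9°; drift -9.2° → track 210.7°, groundspeed 113.3 kt
Leg 2: heading 298.0°; drift -5.6° → track 292.4°, groundspeed 90.4 kt
Leg 3: heading 121.3°; drift +3.6° → track 124.9°, groundspeed 124.2 kt
Leg 4: heading 57.1°; drift +10.0° → track 67.1°, groundspeed 108.8 kt
Leg 5: heading 157.7°; drift -1.8° → track 155.9°, groundspeed 125.2 kt
Leg 6: heading 301.4°; drift -4.9° → track 296.5°, groundspeed 89.8 kt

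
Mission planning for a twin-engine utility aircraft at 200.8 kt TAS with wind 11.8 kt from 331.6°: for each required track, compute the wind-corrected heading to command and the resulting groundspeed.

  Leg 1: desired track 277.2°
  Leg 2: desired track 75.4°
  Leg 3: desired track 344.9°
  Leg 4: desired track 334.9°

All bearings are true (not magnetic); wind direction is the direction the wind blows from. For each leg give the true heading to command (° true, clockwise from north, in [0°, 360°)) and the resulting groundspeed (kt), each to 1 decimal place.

Leg 1: desired track 277.2°; wind correction +2.7° → command heading 279.9°, groundspeed 193.7 kt
Leg 2: desired track 75.4°; wind correction -3.3° → command heading 72.1°, groundspeed 203.3 kt
Leg 3: desired track 344.9°; wind correction -0.8° → command heading 344.1°, groundspeed 189.3 kt
Leg 4: desired track 334.9°; wind correction -0.2° → command heading 334.7°, groundspeed 189.0 kt

Leg 1: heading=279.9°, groundspeed=193.7 kt
Leg 2: heading=72.1°, groundspeed=203.3 kt
Leg 3: heading=344.1°, groundspeed=189.3 kt
Leg 4: heading=334.7°, groundspeed=189.0 kt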